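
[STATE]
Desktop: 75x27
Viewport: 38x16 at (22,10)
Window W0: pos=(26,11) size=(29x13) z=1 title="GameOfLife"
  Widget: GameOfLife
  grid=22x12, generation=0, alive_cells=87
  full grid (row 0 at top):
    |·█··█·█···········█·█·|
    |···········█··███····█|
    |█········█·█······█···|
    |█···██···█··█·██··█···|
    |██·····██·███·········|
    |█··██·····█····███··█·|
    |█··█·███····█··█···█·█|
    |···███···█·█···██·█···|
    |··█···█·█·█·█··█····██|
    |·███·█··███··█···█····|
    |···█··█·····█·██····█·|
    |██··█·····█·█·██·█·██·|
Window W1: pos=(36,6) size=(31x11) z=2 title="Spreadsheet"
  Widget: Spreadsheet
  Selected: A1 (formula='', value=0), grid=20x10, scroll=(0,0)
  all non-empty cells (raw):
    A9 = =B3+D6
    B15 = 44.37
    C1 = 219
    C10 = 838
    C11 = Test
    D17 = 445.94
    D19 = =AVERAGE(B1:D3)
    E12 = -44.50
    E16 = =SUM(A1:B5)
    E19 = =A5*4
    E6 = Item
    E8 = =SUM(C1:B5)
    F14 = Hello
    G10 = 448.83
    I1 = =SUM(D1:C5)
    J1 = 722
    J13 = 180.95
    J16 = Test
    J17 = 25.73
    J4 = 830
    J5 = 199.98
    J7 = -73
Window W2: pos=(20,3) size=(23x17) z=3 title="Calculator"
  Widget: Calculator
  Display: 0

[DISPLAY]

 4 │ 5 │ 6 │ × │    ┃ A       B       
───┼───┼───┼───┤    ┃-----------------
 1 │ 2 │ 3 │ - │    ┃   [0]       0   
───┼───┼───┼───┤    ┃     0       0   
 0 │ . │ = │ + │    ┃     0       0   
───┼───┼───┼───┤    ┃     0       0   
 C │ MC│ MR│ M+│    ┃━━━━━━━━━━━━━━━━━
───┴───┴───┴───┘    ┃······     ┃     
                    ┃██··█·     ┃     
━━━━━━━━━━━━━━━━━━━━┛···█·█     ┃     
    ┃···███···█·█···██·█···     ┃     
    ┃··█···█·█·█·█··█····██     ┃     
    ┃·███·█··███··█···█····     ┃     
    ┗━━━━━━━━━━━━━━━━━━━━━━━━━━━┛     
                                      
                                      


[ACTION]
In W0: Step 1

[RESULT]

 4 │ 5 │ 6 │ × │    ┃ A       B       
───┼───┼───┼───┤    ┃-----------------
 1 │ 2 │ 3 │ - │    ┃   [0]       0   
───┼───┼───┼───┤    ┃     0       0   
 0 │ . │ = │ + │    ┃     0       0   
───┼───┼───┼───┤    ┃     0       0   
 C │ MC│ MR│ M+│    ┃━━━━━━━━━━━━━━━━━
───┴───┴───┴───┘    ┃·█····     ┃     
                    ┃█···█·     ┃     
━━━━━━━━━━━━━━━━━━━━┛··███·     ┃     
    ┃··██····█████·███··█·█     ┃     
    ┃·█····███···█·██·█····     ┃     
    ┃·█·████·█·█·██·██···██     ┃     
    ┗━━━━━━━━━━━━━━━━━━━━━━━━━━━┛     
                                      
                                      


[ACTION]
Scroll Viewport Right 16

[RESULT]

│    ┃ A       B       C     ┃        
┤    ┃-----------------------┃        
│    ┃   [0]       0     219 ┃        
┤    ┃     0       0       0 ┃        
│    ┃     0       0       0 ┃        
┤    ┃     0       0       0 ┃        
│    ┃━━━━━━━━━━━━━━━━━━━━━━━┛        
┘    ┃·█····     ┃                    
     ┃█···█·     ┃                    
━━━━━┛··███·     ┃                    
███·███··█·█     ┃                    
··█·██·█····     ┃                    
█·██·██···██     ┃                    
━━━━━━━━━━━━━━━━━┛                    
                                      
                                      


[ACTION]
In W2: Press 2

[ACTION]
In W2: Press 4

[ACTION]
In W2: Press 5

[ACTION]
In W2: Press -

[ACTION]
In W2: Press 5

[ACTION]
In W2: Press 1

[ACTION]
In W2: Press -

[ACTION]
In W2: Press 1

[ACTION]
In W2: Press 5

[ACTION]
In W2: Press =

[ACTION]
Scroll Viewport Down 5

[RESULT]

┤    ┃-----------------------┃        
│    ┃   [0]       0     219 ┃        
┤    ┃     0       0       0 ┃        
│    ┃     0       0       0 ┃        
┤    ┃     0       0       0 ┃        
│    ┃━━━━━━━━━━━━━━━━━━━━━━━┛        
┘    ┃·█····     ┃                    
     ┃█···█·     ┃                    
━━━━━┛··███·     ┃                    
███·███··█·█     ┃                    
··█·██·█····     ┃                    
█·██·██···██     ┃                    
━━━━━━━━━━━━━━━━━┛                    
                                      
                                      
                                      


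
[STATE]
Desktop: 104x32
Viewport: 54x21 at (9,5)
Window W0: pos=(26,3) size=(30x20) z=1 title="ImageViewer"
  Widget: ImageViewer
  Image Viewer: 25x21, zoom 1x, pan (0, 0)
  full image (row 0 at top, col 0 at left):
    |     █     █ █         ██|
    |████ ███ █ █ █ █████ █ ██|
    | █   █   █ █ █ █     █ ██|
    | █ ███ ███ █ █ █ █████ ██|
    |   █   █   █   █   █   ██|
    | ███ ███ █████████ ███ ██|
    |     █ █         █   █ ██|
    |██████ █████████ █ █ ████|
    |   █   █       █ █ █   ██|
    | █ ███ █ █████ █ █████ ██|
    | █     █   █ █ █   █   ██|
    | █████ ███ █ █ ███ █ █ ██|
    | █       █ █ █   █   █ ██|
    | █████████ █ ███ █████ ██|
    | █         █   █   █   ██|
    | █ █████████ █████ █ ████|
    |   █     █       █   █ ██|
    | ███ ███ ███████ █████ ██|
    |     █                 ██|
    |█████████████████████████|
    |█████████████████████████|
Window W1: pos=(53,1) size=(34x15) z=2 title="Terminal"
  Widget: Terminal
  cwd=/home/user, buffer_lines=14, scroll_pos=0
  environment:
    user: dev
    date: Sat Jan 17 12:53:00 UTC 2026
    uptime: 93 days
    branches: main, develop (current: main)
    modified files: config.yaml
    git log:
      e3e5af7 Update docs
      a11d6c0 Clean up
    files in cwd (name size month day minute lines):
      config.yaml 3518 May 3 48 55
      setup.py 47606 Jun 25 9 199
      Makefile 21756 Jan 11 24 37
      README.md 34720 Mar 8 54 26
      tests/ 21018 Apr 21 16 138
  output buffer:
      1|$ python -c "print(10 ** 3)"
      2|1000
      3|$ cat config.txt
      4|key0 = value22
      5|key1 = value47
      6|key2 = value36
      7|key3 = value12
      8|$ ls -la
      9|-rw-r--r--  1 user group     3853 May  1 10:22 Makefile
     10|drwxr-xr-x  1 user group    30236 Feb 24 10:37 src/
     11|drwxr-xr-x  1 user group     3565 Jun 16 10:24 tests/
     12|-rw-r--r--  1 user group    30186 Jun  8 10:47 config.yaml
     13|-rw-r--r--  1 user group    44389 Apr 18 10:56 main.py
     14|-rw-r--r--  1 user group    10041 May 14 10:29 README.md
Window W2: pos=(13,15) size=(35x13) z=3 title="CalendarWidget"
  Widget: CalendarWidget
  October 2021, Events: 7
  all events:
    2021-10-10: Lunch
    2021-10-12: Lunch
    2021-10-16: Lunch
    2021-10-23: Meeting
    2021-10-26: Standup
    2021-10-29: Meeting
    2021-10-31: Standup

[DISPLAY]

                 ┠──────────────────────────┃1000     
                 ┃     █     █ █         ██ ┃$ cat con
                 ┃████ ███ █ █ █ █████ █ ██ ┃key0 = va
                 ┃ █   █   █ █ █ █     █ ██ ┃key1 = va
                 ┃ █ ███ ███ █ █ █ █████ ██ ┃key2 = va
                 ┃   █   █   █   █   █   ██ ┃key3 = va
                 ┃ ███ ███ █████████ ███ ██ ┃$ ls -la 
                 ┃     █ █         █   █ ██ ┃-rw-r--r-
                 ┃██████ █████████ █ █ ████ ┃drwxr-xr-
                 ┃   █   █       █ █ █   ██ ┃drwxr-xr-
    ┏━━━━━━━━━━━━━━━━━━━━━━━━━━━━━━━━━┓█ ██ ┗━━━━━━━━━
    ┃ CalendarWidget                  ┃  ██   ┃       
    ┠─────────────────────────────────┨█ ██   ┃       
    ┃           October 2021          ┃█ ██   ┃       
    ┃Mo Tu We Th Fr Sa Su             ┃█ ██   ┃       
    ┃             1  2  3             ┃  ██   ┃       
    ┃ 4  5  6  7  8  9 10*            ┃████   ┃       
    ┃11 12* 13 14 15 16* 17           ┃━━━━━━━┛       
    ┃18 19 20 21 22 23* 24            ┃               
    ┃25 26* 27 28 29* 30 31*          ┃               
    ┃                                 ┃               


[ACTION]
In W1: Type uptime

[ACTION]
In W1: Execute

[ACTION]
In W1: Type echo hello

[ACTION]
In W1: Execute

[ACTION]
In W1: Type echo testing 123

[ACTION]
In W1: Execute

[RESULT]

                 ┠──────────────────────────┃-rw-r--r-
                 ┃     █     █ █         ██ ┃-rw-r--r-
                 ┃████ ███ █ █ █ █████ █ ██ ┃-rw-r--r-
                 ┃ █   █   █ █ █ █     █ ██ ┃$ uptime 
                 ┃ █ ███ ███ █ █ █ █████ ██ ┃ 10:00  u
                 ┃   █   █   █   █   █   ██ ┃$ echo he
                 ┃ ███ ███ █████████ ███ ██ ┃hello    
                 ┃     █ █         █   █ ██ ┃$ echo te
                 ┃██████ █████████ █ █ ████ ┃testing 1
                 ┃   █   █       █ █ █   ██ ┃$ █      
    ┏━━━━━━━━━━━━━━━━━━━━━━━━━━━━━━━━━┓█ ██ ┗━━━━━━━━━
    ┃ CalendarWidget                  ┃  ██   ┃       
    ┠─────────────────────────────────┨█ ██   ┃       
    ┃           October 2021          ┃█ ██   ┃       
    ┃Mo Tu We Th Fr Sa Su             ┃█ ██   ┃       
    ┃             1  2  3             ┃  ██   ┃       
    ┃ 4  5  6  7  8  9 10*            ┃████   ┃       
    ┃11 12* 13 14 15 16* 17           ┃━━━━━━━┛       
    ┃18 19 20 21 22 23* 24            ┃               
    ┃25 26* 27 28 29* 30 31*          ┃               
    ┃                                 ┃               


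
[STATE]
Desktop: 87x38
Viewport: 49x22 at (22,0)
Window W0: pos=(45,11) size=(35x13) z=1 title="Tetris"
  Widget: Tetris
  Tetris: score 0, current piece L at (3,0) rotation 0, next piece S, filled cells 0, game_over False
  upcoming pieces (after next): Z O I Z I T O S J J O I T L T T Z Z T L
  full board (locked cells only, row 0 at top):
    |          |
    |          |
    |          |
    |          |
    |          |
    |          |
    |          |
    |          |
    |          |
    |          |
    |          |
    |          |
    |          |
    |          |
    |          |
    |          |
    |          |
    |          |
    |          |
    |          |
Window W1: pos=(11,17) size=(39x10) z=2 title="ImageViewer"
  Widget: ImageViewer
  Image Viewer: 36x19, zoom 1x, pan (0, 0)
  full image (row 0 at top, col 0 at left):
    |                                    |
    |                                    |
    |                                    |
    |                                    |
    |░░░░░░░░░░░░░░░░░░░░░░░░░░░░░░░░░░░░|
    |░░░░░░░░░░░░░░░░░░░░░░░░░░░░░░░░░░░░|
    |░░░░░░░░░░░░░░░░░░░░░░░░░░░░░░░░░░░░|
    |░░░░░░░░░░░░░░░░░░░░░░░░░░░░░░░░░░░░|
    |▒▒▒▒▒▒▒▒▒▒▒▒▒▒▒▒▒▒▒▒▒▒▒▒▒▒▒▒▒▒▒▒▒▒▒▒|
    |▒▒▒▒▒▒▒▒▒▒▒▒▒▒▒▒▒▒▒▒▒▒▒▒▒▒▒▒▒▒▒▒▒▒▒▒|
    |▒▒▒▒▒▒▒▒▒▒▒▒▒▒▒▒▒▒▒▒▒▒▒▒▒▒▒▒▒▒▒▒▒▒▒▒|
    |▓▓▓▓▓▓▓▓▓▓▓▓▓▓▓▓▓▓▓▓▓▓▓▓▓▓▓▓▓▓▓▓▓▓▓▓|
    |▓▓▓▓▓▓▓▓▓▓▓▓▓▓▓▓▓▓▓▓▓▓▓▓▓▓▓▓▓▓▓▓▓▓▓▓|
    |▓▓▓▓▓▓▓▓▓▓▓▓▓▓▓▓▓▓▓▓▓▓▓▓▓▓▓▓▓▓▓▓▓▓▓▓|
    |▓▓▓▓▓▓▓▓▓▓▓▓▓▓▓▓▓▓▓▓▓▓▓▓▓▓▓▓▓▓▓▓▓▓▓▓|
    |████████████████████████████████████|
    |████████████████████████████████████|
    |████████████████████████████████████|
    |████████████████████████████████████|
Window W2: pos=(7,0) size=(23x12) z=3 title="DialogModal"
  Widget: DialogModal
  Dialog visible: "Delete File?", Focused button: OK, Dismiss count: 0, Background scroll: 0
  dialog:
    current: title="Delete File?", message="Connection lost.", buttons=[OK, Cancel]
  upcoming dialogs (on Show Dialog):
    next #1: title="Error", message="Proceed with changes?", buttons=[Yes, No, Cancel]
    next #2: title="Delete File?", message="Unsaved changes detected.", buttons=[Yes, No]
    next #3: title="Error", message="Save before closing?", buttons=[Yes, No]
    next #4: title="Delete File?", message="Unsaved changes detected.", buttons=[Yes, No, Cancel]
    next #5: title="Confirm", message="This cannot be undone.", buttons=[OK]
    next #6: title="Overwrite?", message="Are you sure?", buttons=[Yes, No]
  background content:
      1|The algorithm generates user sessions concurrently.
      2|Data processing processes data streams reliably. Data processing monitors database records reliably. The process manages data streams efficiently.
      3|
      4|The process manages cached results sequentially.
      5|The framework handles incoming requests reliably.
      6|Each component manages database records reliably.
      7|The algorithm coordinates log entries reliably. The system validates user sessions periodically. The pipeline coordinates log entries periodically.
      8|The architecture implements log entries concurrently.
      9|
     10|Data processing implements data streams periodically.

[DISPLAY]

━━━━━━━┓                                         
       ┃                                         
───────┨                                         
generat┃                                         
────┐ce┃                                         
le? │  ┃                                         
lost│ c┃                                         
el  │es┃                                         
────┘ge┃                                         
coordin┃                                         
re impl┃                                         
━━━━━━━┛               ┏━━━━━━━━━━━━━━━━━━━━━━━━━
                       ┃ Tetris                  
                       ┠─────────────────────────
                       ┃          │Next:         
                       ┃          │ ░░           
                       ┃          │░░            
━━━━━━━━━━━━━━━━━━━━━━━━━━━┓      │              
er                         ┃      │              
───────────────────────────┨      │              
                           ┃      │Score:        
                           ┃      │0             


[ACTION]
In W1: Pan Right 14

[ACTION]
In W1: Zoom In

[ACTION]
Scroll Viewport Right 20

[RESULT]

                                                 
                                                 
                                                 
                                                 
                                                 
                                                 
                                                 
                                                 
                                                 
                                                 
                                                 
       ┏━━━━━━━━━━━━━━━━━━━━━━━━━━━━━━━━━┓       
       ┃ Tetris                          ┃       
       ┠─────────────────────────────────┨       
       ┃          │Next:                 ┃       
       ┃          │ ░░                   ┃       
       ┃          │░░                    ┃       
━━━━━━━━━━━┓      │                      ┃       
           ┃      │                      ┃       
───────────┨      │                      ┃       
           ┃      │Score:                ┃       
           ┃      │0                     ┃       


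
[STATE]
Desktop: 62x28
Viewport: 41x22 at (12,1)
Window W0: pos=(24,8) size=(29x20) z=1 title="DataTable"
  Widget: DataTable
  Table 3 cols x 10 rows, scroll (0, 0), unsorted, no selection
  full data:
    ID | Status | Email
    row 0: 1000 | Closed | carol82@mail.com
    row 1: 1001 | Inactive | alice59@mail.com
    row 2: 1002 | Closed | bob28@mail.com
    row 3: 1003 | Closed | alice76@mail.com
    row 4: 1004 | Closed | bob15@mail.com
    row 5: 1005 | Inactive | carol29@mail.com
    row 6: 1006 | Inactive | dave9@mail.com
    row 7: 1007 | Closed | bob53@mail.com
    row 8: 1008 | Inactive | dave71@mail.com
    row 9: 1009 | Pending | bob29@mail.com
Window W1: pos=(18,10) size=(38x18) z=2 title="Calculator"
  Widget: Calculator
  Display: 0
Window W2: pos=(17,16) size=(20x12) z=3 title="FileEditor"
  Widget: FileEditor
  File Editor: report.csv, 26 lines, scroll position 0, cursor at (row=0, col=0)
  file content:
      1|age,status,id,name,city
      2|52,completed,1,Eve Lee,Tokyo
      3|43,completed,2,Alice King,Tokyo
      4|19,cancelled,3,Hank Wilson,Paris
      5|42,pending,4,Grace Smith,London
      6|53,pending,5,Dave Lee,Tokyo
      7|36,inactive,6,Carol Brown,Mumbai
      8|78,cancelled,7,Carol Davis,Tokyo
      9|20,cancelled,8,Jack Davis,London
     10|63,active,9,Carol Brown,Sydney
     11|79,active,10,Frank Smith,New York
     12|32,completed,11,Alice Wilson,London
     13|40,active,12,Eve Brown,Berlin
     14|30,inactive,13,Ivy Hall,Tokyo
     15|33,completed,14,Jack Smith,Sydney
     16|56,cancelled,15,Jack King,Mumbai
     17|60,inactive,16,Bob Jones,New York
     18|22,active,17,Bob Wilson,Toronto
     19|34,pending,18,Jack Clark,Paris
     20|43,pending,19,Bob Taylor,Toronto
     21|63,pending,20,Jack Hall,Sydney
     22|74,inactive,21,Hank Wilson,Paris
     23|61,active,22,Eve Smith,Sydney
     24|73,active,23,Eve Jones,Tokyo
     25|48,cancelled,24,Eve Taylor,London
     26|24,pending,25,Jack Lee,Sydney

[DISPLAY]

                                         
                                         
                                         
                                         
                                         
                                         
                                         
            ┏━━━━━━━━━━━━━━━━━━━━━━━━━━━┓
            ┃ DataTable                 ┃
      ┏━━━━━━━━━━━━━━━━━━━━━━━━━━━━━━━━━━
      ┃ Calculator                       
      ┠──────────────────────────────────
      ┃                                  
      ┃┌───┬───┬───┬───┐                 
      ┃│ 7 │ 8 │ 9 │ ÷ │                 
     ┏━━━━━━━━━━━━━━━━━━┓                
     ┃ FileEditor       ┃                
     ┠──────────────────┨                
     ┃█ge,status,id,nam▲┃                
     ┃52,completed,1,Ev█┃                
     ┃43,completed,2,Al░┃                
     ┃19,cancelled,3,Ha░┃                


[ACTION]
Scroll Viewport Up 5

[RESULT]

                                         
                                         
                                         
                                         
                                         
                                         
                                         
                                         
            ┏━━━━━━━━━━━━━━━━━━━━━━━━━━━┓
            ┃ DataTable                 ┃
      ┏━━━━━━━━━━━━━━━━━━━━━━━━━━━━━━━━━━
      ┃ Calculator                       
      ┠──────────────────────────────────
      ┃                                  
      ┃┌───┬───┬───┬───┐                 
      ┃│ 7 │ 8 │ 9 │ ÷ │                 
     ┏━━━━━━━━━━━━━━━━━━┓                
     ┃ FileEditor       ┃                
     ┠──────────────────┨                
     ┃█ge,status,id,nam▲┃                
     ┃52,completed,1,Ev█┃                
     ┃43,completed,2,Al░┃                


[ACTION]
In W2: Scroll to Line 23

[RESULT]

                                         
                                         
                                         
                                         
                                         
                                         
                                         
                                         
            ┏━━━━━━━━━━━━━━━━━━━━━━━━━━━┓
            ┃ DataTable                 ┃
      ┏━━━━━━━━━━━━━━━━━━━━━━━━━━━━━━━━━━
      ┃ Calculator                       
      ┠──────────────────────────────────
      ┃                                  
      ┃┌───┬───┬───┬───┐                 
      ┃│ 7 │ 8 │ 9 │ ÷ │                 
     ┏━━━━━━━━━━━━━━━━━━┓                
     ┃ FileEditor       ┃                
     ┠──────────────────┨                
     ┃34,pending,18,Jac▲┃                
     ┃43,pending,19,Bob░┃                
     ┃63,pending,20,Jac░┃                


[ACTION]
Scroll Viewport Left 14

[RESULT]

                                         
                                         
                                         
                                         
                                         
                                         
                                         
                                         
                        ┏━━━━━━━━━━━━━━━━
                        ┃ DataTable      
                  ┏━━━━━━━━━━━━━━━━━━━━━━
                  ┃ Calculator           
                  ┠──────────────────────
                  ┃                      
                  ┃┌───┬───┬───┬───┐     
                  ┃│ 7 │ 8 │ 9 │ ÷ │     
                 ┏━━━━━━━━━━━━━━━━━━┓    
                 ┃ FileEditor       ┃    
                 ┠──────────────────┨    
                 ┃34,pending,18,Jac▲┃    
                 ┃43,pending,19,Bob░┃    
                 ┃63,pending,20,Jac░┃    


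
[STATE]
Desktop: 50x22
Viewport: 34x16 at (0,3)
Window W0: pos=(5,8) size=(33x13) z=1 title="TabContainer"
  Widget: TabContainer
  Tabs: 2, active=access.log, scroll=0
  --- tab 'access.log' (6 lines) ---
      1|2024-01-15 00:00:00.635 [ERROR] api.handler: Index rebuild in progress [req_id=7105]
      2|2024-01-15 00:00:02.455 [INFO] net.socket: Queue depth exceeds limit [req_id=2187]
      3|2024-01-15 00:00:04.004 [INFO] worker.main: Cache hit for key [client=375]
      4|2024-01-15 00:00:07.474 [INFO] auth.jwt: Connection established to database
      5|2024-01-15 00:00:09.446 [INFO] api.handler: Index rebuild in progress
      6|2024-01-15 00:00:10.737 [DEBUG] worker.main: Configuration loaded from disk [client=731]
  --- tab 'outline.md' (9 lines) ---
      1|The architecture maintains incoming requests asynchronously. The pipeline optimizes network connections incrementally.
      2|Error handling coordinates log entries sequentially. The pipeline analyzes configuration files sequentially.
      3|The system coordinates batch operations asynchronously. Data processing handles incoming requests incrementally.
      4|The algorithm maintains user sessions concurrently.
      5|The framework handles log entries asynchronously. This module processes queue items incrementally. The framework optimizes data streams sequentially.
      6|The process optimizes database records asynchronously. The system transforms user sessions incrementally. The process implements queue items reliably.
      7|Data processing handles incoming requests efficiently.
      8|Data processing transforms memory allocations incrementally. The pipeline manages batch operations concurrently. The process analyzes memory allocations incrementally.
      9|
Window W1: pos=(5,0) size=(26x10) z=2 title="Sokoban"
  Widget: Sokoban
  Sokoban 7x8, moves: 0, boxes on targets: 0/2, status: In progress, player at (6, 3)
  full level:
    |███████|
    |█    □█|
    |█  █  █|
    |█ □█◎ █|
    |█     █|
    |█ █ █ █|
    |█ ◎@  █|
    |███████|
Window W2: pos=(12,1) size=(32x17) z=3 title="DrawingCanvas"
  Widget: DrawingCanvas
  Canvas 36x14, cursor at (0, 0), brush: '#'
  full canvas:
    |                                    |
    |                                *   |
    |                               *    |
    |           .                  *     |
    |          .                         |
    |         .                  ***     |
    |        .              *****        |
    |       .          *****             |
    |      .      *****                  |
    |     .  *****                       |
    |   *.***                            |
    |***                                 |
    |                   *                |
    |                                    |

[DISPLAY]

     ┃██████┠─────────────────────
     ┃█    □┃+                    
     ┃█  █  ┃                     
     ┃█ □█◎ ┃                     
     ┃█     ┃           .         
     ┃█ █ █ ┃          .          
     ┗━━━━━━┃         .           
     ┠──────┃        .            
     ┃[acces┃       .          ***
     ┃──────┃      .      *****   
     ┃2024-0┃     .  *****        
     ┃2024-0┃   *.***             
     ┃2024-0┃***                  
     ┃2024-0┃                   * 
     ┃2024-0┗━━━━━━━━━━━━━━━━━━━━━
     ┃2024-01-15 00:00:10.737 [DEB


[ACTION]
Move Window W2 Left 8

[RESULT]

    ┠─────────────────────────────
    ┃+                            
    ┃                             
    ┃                             
    ┃           .                 
    ┃          .                  
    ┃         .                  *
    ┃        .              ***** 
    ┃       .          *****      
    ┃      .      *****           
    ┃     .  *****                
    ┃   *.***                     
    ┃***                          
    ┃                   *         
    ┗━━━━━━━━━━━━━━━━━━━━━━━━━━━━━
     ┃2024-01-15 00:00:10.737 [DEB


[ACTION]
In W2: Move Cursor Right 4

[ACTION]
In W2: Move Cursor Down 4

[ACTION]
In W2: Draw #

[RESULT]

    ┠─────────────────────────────
    ┃                             
    ┃                             
    ┃                             
    ┃           .                 
    ┃    #     .                  
    ┃         .                  *
    ┃        .              ***** 
    ┃       .          *****      
    ┃      .      *****           
    ┃     .  *****                
    ┃   *.***                     
    ┃***                          
    ┃                   *         
    ┗━━━━━━━━━━━━━━━━━━━━━━━━━━━━━
     ┃2024-01-15 00:00:10.737 [DEB


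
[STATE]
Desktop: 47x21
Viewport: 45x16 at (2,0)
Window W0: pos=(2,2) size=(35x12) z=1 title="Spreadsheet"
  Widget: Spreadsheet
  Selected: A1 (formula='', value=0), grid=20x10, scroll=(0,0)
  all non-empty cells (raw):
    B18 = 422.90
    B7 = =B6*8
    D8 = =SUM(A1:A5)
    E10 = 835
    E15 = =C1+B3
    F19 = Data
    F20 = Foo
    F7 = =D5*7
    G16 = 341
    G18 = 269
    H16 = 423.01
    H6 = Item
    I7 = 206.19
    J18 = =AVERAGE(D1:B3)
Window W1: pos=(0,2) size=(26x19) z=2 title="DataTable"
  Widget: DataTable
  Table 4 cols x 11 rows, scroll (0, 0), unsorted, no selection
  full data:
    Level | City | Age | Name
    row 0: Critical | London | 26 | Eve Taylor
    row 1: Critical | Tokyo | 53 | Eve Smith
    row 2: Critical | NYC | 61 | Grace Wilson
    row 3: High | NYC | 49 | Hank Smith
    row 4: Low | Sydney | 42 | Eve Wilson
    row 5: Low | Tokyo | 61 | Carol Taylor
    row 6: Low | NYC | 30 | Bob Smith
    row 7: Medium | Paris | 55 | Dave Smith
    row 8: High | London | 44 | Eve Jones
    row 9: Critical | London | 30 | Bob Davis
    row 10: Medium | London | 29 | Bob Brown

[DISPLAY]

                                             
                                             
━━━━━━━━━━━━━━━━━━━━━━━┓━━━━━━━━━━┓          
DataTable              ┃          ┃          
───────────────────────┨──────────┨          
evel   │City  │Age│Name┃          ┃          
───────┼──────┼───┼────┃C       D ┃          
ritical│London│26 │Eve ┃----------┃          
ritical│Tokyo │53 │Eve ┃    0     ┃          
ritical│NYC   │61 │Grac┃    0     ┃          
igh    │NYC   │49 │Hank┃    0     ┃          
ow     │Sydney│42 │Eve ┃    0     ┃          
ow     │Tokyo │61 │Caro┃    0     ┃          
ow     │NYC   │30 │Bob ┃━━━━━━━━━━┛          
edium  │Paris │55 │Dave┃                     
igh    │London│44 │Eve ┃                     


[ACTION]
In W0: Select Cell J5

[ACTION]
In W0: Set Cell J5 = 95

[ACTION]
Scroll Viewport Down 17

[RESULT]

evel   │City  │Age│Name┃          ┃          
───────┼──────┼───┼────┃C       D ┃          
ritical│London│26 │Eve ┃----------┃          
ritical│Tokyo │53 │Eve ┃    0     ┃          
ritical│NYC   │61 │Grac┃    0     ┃          
igh    │NYC   │49 │Hank┃    0     ┃          
ow     │Sydney│42 │Eve ┃    0     ┃          
ow     │Tokyo │61 │Caro┃    0     ┃          
ow     │NYC   │30 │Bob ┃━━━━━━━━━━┛          
edium  │Paris │55 │Dave┃                     
igh    │London│44 │Eve ┃                     
ritical│London│30 │Bob ┃                     
edium  │London│29 │Bob ┃                     
                       ┃                     
                       ┃                     
━━━━━━━━━━━━━━━━━━━━━━━┛                     


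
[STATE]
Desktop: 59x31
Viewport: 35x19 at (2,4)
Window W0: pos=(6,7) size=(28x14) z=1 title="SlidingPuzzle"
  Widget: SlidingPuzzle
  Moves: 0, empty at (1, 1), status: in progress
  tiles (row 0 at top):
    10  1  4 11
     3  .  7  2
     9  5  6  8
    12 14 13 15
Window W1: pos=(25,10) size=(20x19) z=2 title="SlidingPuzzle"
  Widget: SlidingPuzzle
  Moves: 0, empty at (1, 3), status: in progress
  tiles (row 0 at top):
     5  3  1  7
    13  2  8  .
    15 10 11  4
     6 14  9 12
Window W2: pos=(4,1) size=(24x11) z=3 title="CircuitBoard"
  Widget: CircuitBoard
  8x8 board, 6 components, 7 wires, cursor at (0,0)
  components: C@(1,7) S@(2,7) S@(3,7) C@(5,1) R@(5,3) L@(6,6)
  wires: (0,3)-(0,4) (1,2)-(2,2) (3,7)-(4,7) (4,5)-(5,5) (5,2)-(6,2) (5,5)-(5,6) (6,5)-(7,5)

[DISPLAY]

  ┃   0 1 2 3 4 5 6 7    ┃         
  ┃0  [.]          · ─ · ┃         
  ┃                      ┃         
  ┃1           ·         ┃━━━━━┓   
  ┃            │         ┃     ┃   
  ┃2           ·         ┃─────┨   
  ┃                      ┃━━━━━━━━━
  ┗━━━━━━━━━━━━━━━━━━━━━━┛lidingPuz
    ┃├────┼────┼────┼──┠───────────
    ┃│  3 │    │  7 │  ┃┌────┬────┬
    ┃├────┼────┼────┼──┃│  5 │  3 │
    ┃│  9 │  5 │  6 │  ┃├────┼────┼
    ┃├────┼────┼────┼──┃│ 13 │  2 │
    ┃│ 12 │ 14 │ 13 │ 1┃├────┼────┼
    ┃└────┴────┴────┴──┃│ 15 │ 10 │
    ┃Moves: 0          ┃├────┼────┼
    ┗━━━━━━━━━━━━━━━━━━┃│  6 │ 14 │
                       ┃└────┴────┴
                       ┃Moves: 0   


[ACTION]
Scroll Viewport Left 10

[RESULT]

    ┃   0 1 2 3 4 5 6 7    ┃       
    ┃0  [.]          · ─ · ┃       
    ┃                      ┃       
    ┃1           ·         ┃━━━━━┓ 
    ┃            │         ┃     ┃ 
    ┃2           ·         ┃─────┨ 
    ┃                      ┃━━━━━━━
    ┗━━━━━━━━━━━━━━━━━━━━━━┛lidingP
      ┃├────┼────┼────┼──┠─────────
      ┃│  3 │    │  7 │  ┃┌────┬───
      ┃├────┼────┼────┼──┃│  5 │  3
      ┃│  9 │  5 │  6 │  ┃├────┼───
      ┃├────┼────┼────┼──┃│ 13 │  2
      ┃│ 12 │ 14 │ 13 │ 1┃├────┼───
      ┃└────┴────┴────┴──┃│ 15 │ 10
      ┃Moves: 0          ┃├────┼───
      ┗━━━━━━━━━━━━━━━━━━┃│  6 │ 14
                         ┃└────┴───
                         ┃Moves: 0 


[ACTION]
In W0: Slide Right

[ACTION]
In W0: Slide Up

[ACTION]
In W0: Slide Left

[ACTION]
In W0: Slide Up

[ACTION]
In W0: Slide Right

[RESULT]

    ┃   0 1 2 3 4 5 6 7    ┃       
    ┃0  [.]          · ─ · ┃       
    ┃                      ┃       
    ┃1           ·         ┃━━━━━┓ 
    ┃            │         ┃     ┃ 
    ┃2           ·         ┃─────┨ 
    ┃                      ┃━━━━━━━
    ┗━━━━━━━━━━━━━━━━━━━━━━┛lidingP
      ┃├────┼────┼────┼──┠─────────
      ┃│  9 │  3 │  7 │  ┃┌────┬───
      ┃├────┼────┼────┼──┃│  5 │  3
      ┃│  5 │ 14 │  6 │  ┃├────┼───
      ┃├────┼────┼────┼──┃│ 13 │  2
      ┃│    │ 12 │ 13 │ 1┃├────┼───
      ┃└────┴────┴────┴──┃│ 15 │ 10
      ┃Moves: 5          ┃├────┼───
      ┗━━━━━━━━━━━━━━━━━━┃│  6 │ 14
                         ┃└────┴───
                         ┃Moves: 0 


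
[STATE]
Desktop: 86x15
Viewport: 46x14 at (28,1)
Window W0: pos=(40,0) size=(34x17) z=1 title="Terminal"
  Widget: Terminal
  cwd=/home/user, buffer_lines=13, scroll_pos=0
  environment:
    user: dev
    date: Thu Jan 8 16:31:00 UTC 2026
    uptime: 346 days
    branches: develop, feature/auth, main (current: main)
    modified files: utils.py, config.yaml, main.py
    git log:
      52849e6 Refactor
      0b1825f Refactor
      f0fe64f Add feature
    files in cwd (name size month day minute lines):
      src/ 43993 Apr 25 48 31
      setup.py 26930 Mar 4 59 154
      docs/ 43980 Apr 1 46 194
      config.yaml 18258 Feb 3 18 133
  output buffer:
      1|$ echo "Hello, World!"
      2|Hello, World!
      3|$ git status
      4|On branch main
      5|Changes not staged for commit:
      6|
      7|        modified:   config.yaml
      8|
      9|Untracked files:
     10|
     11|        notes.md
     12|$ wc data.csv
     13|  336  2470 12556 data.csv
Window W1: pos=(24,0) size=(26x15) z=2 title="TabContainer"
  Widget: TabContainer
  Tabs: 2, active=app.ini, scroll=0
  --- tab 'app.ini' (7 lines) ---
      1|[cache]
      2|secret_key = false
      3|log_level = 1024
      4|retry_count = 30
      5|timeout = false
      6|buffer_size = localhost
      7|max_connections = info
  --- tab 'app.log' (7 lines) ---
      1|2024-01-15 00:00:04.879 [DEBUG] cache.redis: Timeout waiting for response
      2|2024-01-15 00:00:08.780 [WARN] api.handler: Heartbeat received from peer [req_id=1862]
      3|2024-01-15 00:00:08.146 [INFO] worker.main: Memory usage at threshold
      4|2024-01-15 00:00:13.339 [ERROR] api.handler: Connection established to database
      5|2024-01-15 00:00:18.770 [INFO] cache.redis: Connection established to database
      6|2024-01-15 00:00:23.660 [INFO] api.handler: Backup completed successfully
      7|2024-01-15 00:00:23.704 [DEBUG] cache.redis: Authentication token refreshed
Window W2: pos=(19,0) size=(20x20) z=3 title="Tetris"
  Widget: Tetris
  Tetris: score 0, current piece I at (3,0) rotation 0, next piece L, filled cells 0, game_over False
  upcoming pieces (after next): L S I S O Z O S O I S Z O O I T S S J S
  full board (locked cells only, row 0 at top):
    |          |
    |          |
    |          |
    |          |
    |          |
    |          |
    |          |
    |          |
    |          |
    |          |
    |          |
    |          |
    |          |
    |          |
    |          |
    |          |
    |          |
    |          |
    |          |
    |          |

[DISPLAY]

          ┃          ┃                       ┃
──────────┨──────────┨───────────────────────┨
          ┃.log      ┃ello, World!"          ┃
          ┃──────────┃rld!                   ┃
          ┃          ┃tus                    ┃
          ┃alse      ┃ main                  ┃
          ┃24        ┃ot staged for commit:  ┃
          ┃30        ┃                       ┃
          ┃e         ┃odified:   config.yaml ┃
          ┃localhost ┃                       ┃
          ┃s = info  ┃ files:                ┃
          ┃          ┃                       ┃
          ┃          ┃otes.md                ┃
          ┃━━━━━━━━━━┛.csv                   ┃


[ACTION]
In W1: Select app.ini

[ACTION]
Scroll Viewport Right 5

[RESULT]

     ┃          ┃                       ┃     
─────┨──────────┨───────────────────────┨     
     ┃.log      ┃ello, World!"          ┃     
     ┃──────────┃rld!                   ┃     
     ┃          ┃tus                    ┃     
     ┃alse      ┃ main                  ┃     
     ┃24        ┃ot staged for commit:  ┃     
     ┃30        ┃                       ┃     
     ┃e         ┃odified:   config.yaml ┃     
     ┃localhost ┃                       ┃     
     ┃s = info  ┃ files:                ┃     
     ┃          ┃                       ┃     
     ┃          ┃otes.md                ┃     
     ┃━━━━━━━━━━┛.csv                   ┃     


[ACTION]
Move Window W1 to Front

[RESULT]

ainer           ┃                       ┃     
────────────────┨───────────────────────┨     
]│ app.log      ┃ello, World!"          ┃     
────────────────┃rld!                   ┃     
                ┃tus                    ┃     
ey = false      ┃ main                  ┃     
l = 1024        ┃ot staged for commit:  ┃     
unt = 30        ┃                       ┃     
= false         ┃odified:   config.yaml ┃     
ize = localhost ┃                       ┃     
ections = info  ┃ files:                ┃     
                ┃                       ┃     
                ┃otes.md                ┃     
━━━━━━━━━━━━━━━━┛.csv                   ┃     


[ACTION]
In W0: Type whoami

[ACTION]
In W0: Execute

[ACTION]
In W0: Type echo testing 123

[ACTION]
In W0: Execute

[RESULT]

ainer           ┃                       ┃     
────────────────┨───────────────────────┨     
]│ app.log      ┃                       ┃     
────────────────┃odified:   config.yaml ┃     
                ┃                       ┃     
ey = false      ┃ files:                ┃     
l = 1024        ┃                       ┃     
unt = 30        ┃otes.md                ┃     
= false         ┃.csv                   ┃     
ize = localhost ┃70 12556 data.csv      ┃     
ections = info  ┃                       ┃     
                ┃                       ┃     
                ┃sting 123              ┃     
━━━━━━━━━━━━━━━━┛23                     ┃     
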